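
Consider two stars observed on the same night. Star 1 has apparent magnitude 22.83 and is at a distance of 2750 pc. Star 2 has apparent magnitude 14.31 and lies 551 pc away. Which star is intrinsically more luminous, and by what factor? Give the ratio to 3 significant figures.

Star 1: M = m − 5 log₁₀ d + 5 = 22.83 − 5·3.4393 + 5 = 10.633
Star 2: M = m − 5 log₁₀ d + 5 = 14.31 − 5·2.7412 + 5 = 5.604
ΔM = M_1 − M_2 = 10.633 − (5.604) = 5.029; smaller M is more luminous → Star 2.
L ratio = 10^(0.4 |ΔM|) = 10^2.012 = 102.7

Star 2 is more luminous, by a factor of 103.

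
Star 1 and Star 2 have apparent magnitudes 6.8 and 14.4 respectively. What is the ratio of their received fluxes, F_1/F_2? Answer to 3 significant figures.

F_1/F_2 ≈ 1100

Δm = 6.8 − (14.4) = -7.6
Flux ratio = 10^(−0.4 Δm) = 10^(−0.4 × -7.6) = 10^3.040 = 1096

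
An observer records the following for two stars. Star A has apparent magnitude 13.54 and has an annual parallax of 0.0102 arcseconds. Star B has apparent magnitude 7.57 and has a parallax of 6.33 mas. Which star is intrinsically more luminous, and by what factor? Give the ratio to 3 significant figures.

Star A: d = 1/p = 1/0.0102″ = 98.04 pc
Star A: M = m − 5 log₁₀ d + 5 = 13.54 − 5·1.9914 + 5 = 8.583
Star B: p = 6.33 mas = 6.33×10^-3″ → d = 1/p = 158.0 pc
Star B: M = m − 5 log₁₀ d + 5 = 7.57 − 5·2.1986 + 5 = 1.577
ΔM = M_A − M_B = 8.583 − (1.577) = 7.006; smaller M is more luminous → Star B.
L ratio = 10^(0.4 |ΔM|) = 10^2.802 = 634.4

Star B is more luminous, by a factor of 634.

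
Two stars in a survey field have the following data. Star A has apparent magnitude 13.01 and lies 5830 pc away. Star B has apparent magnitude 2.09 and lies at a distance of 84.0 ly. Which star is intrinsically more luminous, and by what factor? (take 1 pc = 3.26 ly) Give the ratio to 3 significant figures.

Star A: M = m − 5 log₁₀ d + 5 = 13.01 − 5·3.7657 + 5 = -0.818
Star B: d = 84.0 ly / 3.26 = 25.77 pc
Star B: M = m − 5 log₁₀ d + 5 = 2.09 − 5·1.4111 + 5 = 0.035
ΔM = M_A − M_B = -0.818 − (0.035) = -0.853; smaller M is more luminous → Star A.
L ratio = 10^(0.4 |ΔM|) = 10^0.341 = 2.194

Star A is more luminous, by a factor of 2.19.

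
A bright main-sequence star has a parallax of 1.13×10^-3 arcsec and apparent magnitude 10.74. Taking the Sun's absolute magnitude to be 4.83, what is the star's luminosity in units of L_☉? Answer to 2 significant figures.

d = 1/p = 1/1.13×10^-3″ = 885.0 pc
M = m − 5 log₁₀ d + 5 = 10.74 − 5·2.9469 + 5 = 1.005
M − M_☉ = 1.005 − 4.83 = -3.825
L/L_☉ = 10^(−0.4 × -3.825) = 33.87

L/L_☉ ≈ 34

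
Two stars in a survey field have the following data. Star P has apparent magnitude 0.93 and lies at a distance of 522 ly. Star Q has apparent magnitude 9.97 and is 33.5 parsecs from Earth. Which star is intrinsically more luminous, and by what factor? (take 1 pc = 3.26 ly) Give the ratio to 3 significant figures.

Star P is more luminous, by a factor of 94400.

Star P: d = 522 ly / 3.26 = 160.1 pc
Star P: M = m − 5 log₁₀ d + 5 = 0.93 − 5·2.2045 + 5 = -5.092
Star Q: M = m − 5 log₁₀ d + 5 = 9.97 − 5·1.5250 + 5 = 7.345
ΔM = M_P − M_Q = -5.092 − (7.345) = -12.437; smaller M is more luminous → Star P.
L ratio = 10^(0.4 |ΔM|) = 10^4.975 = 94370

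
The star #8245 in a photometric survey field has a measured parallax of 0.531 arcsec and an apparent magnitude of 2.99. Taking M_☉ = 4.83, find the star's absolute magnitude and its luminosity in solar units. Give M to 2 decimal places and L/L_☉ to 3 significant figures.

d = 1/p = 1/0.531″ = 1.883 pc
M = m − 5 log₁₀ d + 5 = 2.99 − 5·0.2749 + 5 = 6.615
M − M_☉ = 6.615 − 4.83 = 1.785
L/L_☉ = 10^(−0.4 × 1.785) = 0.1931

M ≈ 6.62; L/L_☉ ≈ 0.193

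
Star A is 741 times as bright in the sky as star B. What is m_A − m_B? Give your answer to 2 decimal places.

Pogson: Δm = −2.5 log₁₀(ratio) = −2.5 log₁₀(741) = −2.5 × 2.8698 = -7.175
Star A is brighter, so it has the smaller magnitude: the difference is negative.

m_A − m_B ≈ -7.17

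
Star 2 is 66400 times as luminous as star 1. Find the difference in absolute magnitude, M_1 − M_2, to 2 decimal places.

M_1 − M_2 ≈ 12.06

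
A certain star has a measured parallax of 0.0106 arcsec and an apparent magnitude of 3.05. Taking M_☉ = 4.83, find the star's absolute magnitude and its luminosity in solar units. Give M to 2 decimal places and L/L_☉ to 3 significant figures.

M ≈ -1.82; L/L_☉ ≈ 459

d = 1/p = 1/0.0106″ = 94.34 pc
M = m − 5 log₁₀ d + 5 = 3.05 − 5·1.9747 + 5 = -1.823
M − M_☉ = -1.823 − 4.83 = -6.653
L/L_☉ = 10^(−0.4 × -6.653) = 458.6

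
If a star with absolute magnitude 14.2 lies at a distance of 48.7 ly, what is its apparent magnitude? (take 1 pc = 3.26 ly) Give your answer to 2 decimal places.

m ≈ 15.07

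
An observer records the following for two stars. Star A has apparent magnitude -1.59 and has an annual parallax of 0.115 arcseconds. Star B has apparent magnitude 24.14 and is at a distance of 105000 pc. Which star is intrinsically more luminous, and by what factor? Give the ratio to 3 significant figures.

Star A: d = 1/p = 1/0.115″ = 8.696 pc
Star A: M = m − 5 log₁₀ d + 5 = -1.59 − 5·0.9393 + 5 = -1.287
Star B: M = m − 5 log₁₀ d + 5 = 24.14 − 5·5.0212 + 5 = 4.034
ΔM = M_A − M_B = -1.287 − (4.034) = -5.321; smaller M is more luminous → Star A.
L ratio = 10^(0.4 |ΔM|) = 10^2.128 = 134.3

Star A is more luminous, by a factor of 134.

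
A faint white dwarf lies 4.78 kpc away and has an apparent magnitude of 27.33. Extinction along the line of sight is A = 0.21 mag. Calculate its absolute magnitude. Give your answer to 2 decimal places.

M ≈ 13.72

d = 4.78 kpc = 4780 pc
5 log₁₀(d/10 pc) = 5 log₁₀(4780) − 5 = 13.397
M = m − 5 log₁₀(d/10) − A = 27.33 − 13.397 − 0.21 = 13.723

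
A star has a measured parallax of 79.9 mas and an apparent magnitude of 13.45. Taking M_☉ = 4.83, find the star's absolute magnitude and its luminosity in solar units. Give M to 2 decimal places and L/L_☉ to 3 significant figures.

M ≈ 12.96; L/L_☉ ≈ 5.58×10^-4

d = 1/p = 1000/79.9 mas = 12.52 pc
M = m − 5 log₁₀ d + 5 = 13.45 − 5·1.0975 + 5 = 12.963
M − M_☉ = 12.963 − 4.83 = 8.133
L/L_☉ = 10^(−0.4 × 8.133) = 5.583×10^-4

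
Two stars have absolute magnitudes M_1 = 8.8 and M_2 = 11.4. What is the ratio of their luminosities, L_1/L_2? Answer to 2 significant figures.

ΔM = M_1 − M_2 = -2.6
L_1/L_2 = 10^(−0.4 ΔM) = 10^1.040 = 10.96

L_1/L_2 ≈ 11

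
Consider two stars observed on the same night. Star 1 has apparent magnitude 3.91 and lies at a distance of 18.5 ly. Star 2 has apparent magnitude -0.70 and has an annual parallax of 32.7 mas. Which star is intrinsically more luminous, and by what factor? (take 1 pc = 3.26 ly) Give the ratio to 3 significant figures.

Star 2 is more luminous, by a factor of 2030.

Star 1: d = 18.5 ly / 3.26 = 5.675 pc
Star 1: M = m − 5 log₁₀ d + 5 = 3.91 − 5·0.7540 + 5 = 5.140
Star 2: p = 32.7 mas = 0.0327″ → d = 1/p = 30.58 pc
Star 2: M = m − 5 log₁₀ d + 5 = -0.70 − 5·1.4855 + 5 = -3.127
ΔM = M_1 − M_2 = 5.140 − (-3.127) = 8.267; smaller M is more luminous → Star 2.
L ratio = 10^(0.4 |ΔM|) = 10^3.307 = 2028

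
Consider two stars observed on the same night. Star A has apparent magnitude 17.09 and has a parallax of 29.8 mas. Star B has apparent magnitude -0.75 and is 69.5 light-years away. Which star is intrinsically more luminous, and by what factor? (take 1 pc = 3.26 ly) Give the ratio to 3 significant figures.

Star B is more luminous, by a factor of 5.52×10^6.

Star A: p = 29.8 mas = 0.0298″ → d = 1/p = 33.56 pc
Star A: M = m − 5 log₁₀ d + 5 = 17.09 − 5·1.5258 + 5 = 14.461
Star B: d = 69.5 ly / 3.26 = 21.32 pc
Star B: M = m − 5 log₁₀ d + 5 = -0.75 − 5·1.3288 + 5 = -2.394
ΔM = M_A − M_B = 14.461 − (-2.394) = 16.855; smaller M is more luminous → Star B.
L ratio = 10^(0.4 |ΔM|) = 10^6.742 = 5.520×10^6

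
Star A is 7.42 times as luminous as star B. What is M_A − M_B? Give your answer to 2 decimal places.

M_A − M_B ≈ -2.18

Pogson: ΔM = −2.5 log₁₀(ratio) = −2.5 log₁₀(7.42) = −2.5 × 0.8704 = -2.176
Star A is brighter, so it has the smaller magnitude: the difference is negative.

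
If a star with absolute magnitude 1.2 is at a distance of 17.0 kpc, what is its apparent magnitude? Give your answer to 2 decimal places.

m ≈ 17.35

d = 17.0 kpc = 17000 pc
m = M + 5 log₁₀ d − 5 = 1.2 + 5·4.2304 − 5 = 17.352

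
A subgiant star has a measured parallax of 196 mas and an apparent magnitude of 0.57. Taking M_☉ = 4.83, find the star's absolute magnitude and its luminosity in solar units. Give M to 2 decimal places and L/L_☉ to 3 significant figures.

M ≈ 2.03; L/L_☉ ≈ 13.2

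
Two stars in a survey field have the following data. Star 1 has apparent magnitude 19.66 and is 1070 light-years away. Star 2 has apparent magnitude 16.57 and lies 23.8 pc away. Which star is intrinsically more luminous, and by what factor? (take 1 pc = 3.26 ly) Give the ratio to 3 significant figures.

Star 1 is more luminous, by a factor of 11.0.

Star 1: d = 1070 ly / 3.26 = 328.2 pc
Star 1: M = m − 5 log₁₀ d + 5 = 19.66 − 5·2.5162 + 5 = 12.079
Star 2: M = m − 5 log₁₀ d + 5 = 16.57 − 5·1.3766 + 5 = 14.687
ΔM = M_1 − M_2 = 12.079 − (14.687) = -2.608; smaller M is more luminous → Star 1.
L ratio = 10^(0.4 |ΔM|) = 10^1.043 = 11.05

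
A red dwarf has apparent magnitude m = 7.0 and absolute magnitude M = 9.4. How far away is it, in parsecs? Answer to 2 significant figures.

d ≈ 3.3 pc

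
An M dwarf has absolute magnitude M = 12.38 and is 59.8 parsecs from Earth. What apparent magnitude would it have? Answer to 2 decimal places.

m = M + 5 log₁₀ d − 5 = 12.38 + 5·1.7767 − 5 = 16.264

m ≈ 16.26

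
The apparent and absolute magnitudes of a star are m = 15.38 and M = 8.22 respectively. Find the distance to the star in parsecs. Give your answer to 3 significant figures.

μ = m − M = 7.160
m − M = 5 log₁₀ d − 5
log₁₀ d = (m − M)/5 + 1 = 2.4320
d = 10^2.4320 = 270.4 pc

d ≈ 270 pc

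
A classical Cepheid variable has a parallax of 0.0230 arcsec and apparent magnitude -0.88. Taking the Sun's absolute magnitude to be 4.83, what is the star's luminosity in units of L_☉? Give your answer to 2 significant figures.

d = 1/p = 1/0.0230″ = 43.48 pc
M = m − 5 log₁₀ d + 5 = -0.88 − 5·1.6383 + 5 = -4.071
M − M_☉ = -4.071 − 4.83 = -8.901
L/L_☉ = 10^(−0.4 × -8.901) = 3635

L/L_☉ ≈ 3600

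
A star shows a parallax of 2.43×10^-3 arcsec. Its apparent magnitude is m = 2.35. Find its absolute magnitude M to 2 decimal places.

M ≈ -5.72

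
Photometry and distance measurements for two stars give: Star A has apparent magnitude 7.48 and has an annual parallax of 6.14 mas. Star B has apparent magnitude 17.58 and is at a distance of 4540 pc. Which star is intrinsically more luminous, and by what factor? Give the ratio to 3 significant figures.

Star A is more luminous, by a factor of 14.1.

Star A: p = 6.14 mas = 6.14×10^-3″ → d = 1/p = 162.9 pc
Star A: M = m − 5 log₁₀ d + 5 = 7.48 − 5·2.2118 + 5 = 1.421
Star B: M = m − 5 log₁₀ d + 5 = 17.58 − 5·3.6571 + 5 = 4.295
ΔM = M_A − M_B = 1.421 − (4.295) = -2.874; smaller M is more luminous → Star A.
L ratio = 10^(0.4 |ΔM|) = 10^1.150 = 14.11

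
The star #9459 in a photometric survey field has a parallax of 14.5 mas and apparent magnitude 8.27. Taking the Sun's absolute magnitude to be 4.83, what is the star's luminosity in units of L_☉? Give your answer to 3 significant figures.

L/L_☉ ≈ 2.00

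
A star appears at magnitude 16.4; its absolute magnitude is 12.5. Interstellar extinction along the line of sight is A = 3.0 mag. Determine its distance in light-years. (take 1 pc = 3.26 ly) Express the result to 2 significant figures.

d ≈ 49 ly

m − M = 5 log₁₀(d/10 pc) + A  ⇒  16.4 − (12.5) − 3.0 = 5 log₁₀(d/10)
0.900 = 5 log₁₀(d/10)
log₁₀ d = (m − M − A)/5 + 1 = 1.1800
d = 10^1.1800 = 15.14 pc
= 49.34 ly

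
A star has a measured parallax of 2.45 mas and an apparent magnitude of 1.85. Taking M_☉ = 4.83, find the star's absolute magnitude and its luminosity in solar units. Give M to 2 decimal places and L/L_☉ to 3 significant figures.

M ≈ -6.20; L/L_☉ ≈ 25900

d = 1/p = 1000/2.45 mas = 408.2 pc
M = m − 5 log₁₀ d + 5 = 1.85 − 5·2.6108 + 5 = -6.204
M − M_☉ = -6.204 − 4.83 = -11.034
L/L_☉ = 10^(−0.4 × -11.034) = 25920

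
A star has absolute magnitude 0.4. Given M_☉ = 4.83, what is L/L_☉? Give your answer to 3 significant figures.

L/L_☉ ≈ 59.2

M − M_☉ = 0.4 − 4.83 = -4.430
L/L_☉ = 10^(−0.4 (M − M_☉)) = 10^1.772 = 59.16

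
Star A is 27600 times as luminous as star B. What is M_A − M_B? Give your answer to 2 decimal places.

M_A − M_B ≈ -11.10

Pogson: ΔM = −2.5 log₁₀(ratio) = −2.5 log₁₀(27600) = −2.5 × 4.4409 = -11.102
Star A is brighter, so it has the smaller magnitude: the difference is negative.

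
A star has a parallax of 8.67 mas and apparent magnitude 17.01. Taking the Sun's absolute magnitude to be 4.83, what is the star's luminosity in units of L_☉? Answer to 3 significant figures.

d = 1/p = 1000/8.67 mas = 115.3 pc
M = m − 5 log₁₀ d + 5 = 17.01 − 5·2.0620 + 5 = 11.700
M − M_☉ = 11.700 − 4.83 = 6.870
L/L_☉ = 10^(−0.4 × 6.870) = 1.786×10^-3

L/L_☉ ≈ 1.79×10^-3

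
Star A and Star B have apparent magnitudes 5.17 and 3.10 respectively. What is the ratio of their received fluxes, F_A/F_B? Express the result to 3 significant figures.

Magnitude difference = 2.07
Flux ratio = 10^(−0.4 Δm) = 10^(−0.4 × 2.07) = 10^-0.828 = 0.1486

F_A/F_B ≈ 0.149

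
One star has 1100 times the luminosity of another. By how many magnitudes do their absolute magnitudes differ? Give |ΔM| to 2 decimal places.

Pogson: ΔM = −2.5 log₁₀(ratio) = −2.5 log₁₀(1100) = −2.5 × 3.0414 = -7.603

|ΔM| ≈ 7.60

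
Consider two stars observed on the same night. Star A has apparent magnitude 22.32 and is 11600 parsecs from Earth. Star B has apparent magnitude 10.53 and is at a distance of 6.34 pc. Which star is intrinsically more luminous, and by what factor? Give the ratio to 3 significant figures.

Star A is more luminous, by a factor of 64.4.

Star A: M = m − 5 log₁₀ d + 5 = 22.32 − 5·4.0645 + 5 = 6.998
Star B: M = m − 5 log₁₀ d + 5 = 10.53 − 5·0.8021 + 5 = 11.520
ΔM = M_A − M_B = 6.998 − (11.520) = -4.522; smaller M is more luminous → Star A.
L ratio = 10^(0.4 |ΔM|) = 10^1.809 = 64.38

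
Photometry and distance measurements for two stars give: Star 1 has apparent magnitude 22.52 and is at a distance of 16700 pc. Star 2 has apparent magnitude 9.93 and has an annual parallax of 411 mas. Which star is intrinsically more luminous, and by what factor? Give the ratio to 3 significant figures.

Star 1: M = m − 5 log₁₀ d + 5 = 22.52 − 5·4.2227 + 5 = 6.406
Star 2: p = 411 mas = 0.411″ → d = 1/p = 2.433 pc
Star 2: M = m − 5 log₁₀ d + 5 = 9.93 − 5·0.3862 + 5 = 12.999
ΔM = M_1 − M_2 = 6.406 − (12.999) = -6.593; smaller M is more luminous → Star 1.
L ratio = 10^(0.4 |ΔM|) = 10^2.637 = 433.6

Star 1 is more luminous, by a factor of 434.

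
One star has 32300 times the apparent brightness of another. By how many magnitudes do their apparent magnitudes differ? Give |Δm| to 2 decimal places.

Pogson: Δm = −2.5 log₁₀(ratio) = −2.5 log₁₀(32300) = −2.5 × 4.5092 = -11.273

|Δm| ≈ 11.27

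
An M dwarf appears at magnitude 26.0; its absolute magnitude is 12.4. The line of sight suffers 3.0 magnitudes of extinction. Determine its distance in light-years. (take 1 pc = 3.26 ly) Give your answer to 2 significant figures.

d ≈ 4300 ly

m − M = 5 log₁₀(d/10 pc) + A  ⇒  26.0 − (12.4) − 3.0 = 5 log₁₀(d/10)
10.600 = 5 log₁₀(d/10)
log₁₀ d = (m − M − A)/5 + 1 = 3.1200
d = 10^3.1200 = 1318 pc
= 4298 ly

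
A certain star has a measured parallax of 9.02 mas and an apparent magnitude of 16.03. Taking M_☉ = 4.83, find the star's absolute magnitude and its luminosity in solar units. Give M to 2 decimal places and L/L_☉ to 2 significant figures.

d = 1/p = 1000/9.02 mas = 110.9 pc
M = m − 5 log₁₀ d + 5 = 16.03 − 5·2.0448 + 5 = 10.806
M − M_☉ = 10.806 − 4.83 = 5.976
L/L_☉ = 10^(−0.4 × 5.976) = 4.070×10^-3

M ≈ 10.81; L/L_☉ ≈ 4.1×10^-3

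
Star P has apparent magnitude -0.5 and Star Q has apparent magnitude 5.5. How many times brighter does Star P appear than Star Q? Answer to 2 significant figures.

Δm = -0.5 − (5.5) = -6.0
Flux ratio = 10^(−0.4 Δm) = 10^(−0.4 × -6.0) = 10^2.400 = 251.2

250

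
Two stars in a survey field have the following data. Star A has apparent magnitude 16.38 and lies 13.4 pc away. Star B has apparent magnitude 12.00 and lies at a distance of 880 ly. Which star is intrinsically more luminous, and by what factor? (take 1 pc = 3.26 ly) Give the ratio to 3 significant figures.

Star B is more luminous, by a factor of 22900.

Star A: M = m − 5 log₁₀ d + 5 = 16.38 − 5·1.1271 + 5 = 15.744
Star B: d = 880 ly / 3.26 = 269.9 pc
Star B: M = m − 5 log₁₀ d + 5 = 12.00 − 5·2.4313 + 5 = 4.844
ΔM = M_A − M_B = 15.744 − (4.844) = 10.901; smaller M is more luminous → Star B.
L ratio = 10^(0.4 |ΔM|) = 10^4.360 = 22930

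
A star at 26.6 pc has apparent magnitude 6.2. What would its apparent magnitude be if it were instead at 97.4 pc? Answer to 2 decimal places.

m ≈ 9.02

Flux ∝ 1/d², so Δm = 5 log₁₀(d₂/d₁) = 5 log₁₀(97.4/26.6) = 2.818
m₂ = m₁ + Δm = 6.2 + (2.818) = 9.018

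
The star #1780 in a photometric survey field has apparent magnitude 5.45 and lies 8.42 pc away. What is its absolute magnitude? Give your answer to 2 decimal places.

M ≈ 5.82

5 log₁₀(d/10 pc) = 5 log₁₀(8.420) − 5 = -0.373
M = m − 5 log₁₀(d/10) = 5.45 + 0.373 = 5.823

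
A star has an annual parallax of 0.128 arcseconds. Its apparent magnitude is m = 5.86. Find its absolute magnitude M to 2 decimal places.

d = 1/p = 1/0.128″ = 7.812 pc
5 log₁₀(d/10 pc) = 5 log₁₀(7.812) − 5 = -0.536
M = m − 5 log₁₀(d/10) = 5.86 + 0.536 = 6.396

M ≈ 6.40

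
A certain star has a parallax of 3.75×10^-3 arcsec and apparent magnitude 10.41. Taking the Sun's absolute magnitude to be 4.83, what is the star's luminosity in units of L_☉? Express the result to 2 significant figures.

d = 1/p = 1/3.75×10^-3″ = 266.7 pc
M = m − 5 log₁₀ d + 5 = 10.41 − 5·2.4260 + 5 = 3.280
M − M_☉ = 3.280 − 4.83 = -1.550
L/L_☉ = 10^(−0.4 × -1.550) = 4.168

L/L_☉ ≈ 4.2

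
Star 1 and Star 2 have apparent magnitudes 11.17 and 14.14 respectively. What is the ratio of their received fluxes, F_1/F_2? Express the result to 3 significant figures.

Δm = 11.17 − (14.14) = -2.97
Flux ratio = 10^(−0.4 Δm) = 10^(−0.4 × -2.97) = 10^1.188 = 15.42

F_1/F_2 ≈ 15.4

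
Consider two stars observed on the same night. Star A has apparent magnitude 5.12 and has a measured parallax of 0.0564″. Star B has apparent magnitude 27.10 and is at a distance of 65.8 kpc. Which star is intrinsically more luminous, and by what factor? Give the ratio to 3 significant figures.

Star A is more luminous, by a factor of 45.0.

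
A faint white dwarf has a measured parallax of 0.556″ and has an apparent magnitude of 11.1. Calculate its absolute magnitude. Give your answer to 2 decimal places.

d = 1/p = 1/0.556″ = 1.799 pc
5 log₁₀(d/10 pc) = 5 log₁₀(1.799) − 5 = -3.725
M = m − 5 log₁₀(d/10) = 11.1 + 3.725 = 14.825

M ≈ 14.83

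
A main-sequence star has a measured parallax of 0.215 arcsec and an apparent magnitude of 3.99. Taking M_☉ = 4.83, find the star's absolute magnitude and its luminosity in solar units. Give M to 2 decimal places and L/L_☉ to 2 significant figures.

M ≈ 5.65; L/L_☉ ≈ 0.47

d = 1/p = 1/0.215″ = 4.651 pc
M = m − 5 log₁₀ d + 5 = 3.99 − 5·0.6676 + 5 = 5.652
M − M_☉ = 5.652 − 4.83 = 0.822
L/L_☉ = 10^(−0.4 × 0.822) = 0.4689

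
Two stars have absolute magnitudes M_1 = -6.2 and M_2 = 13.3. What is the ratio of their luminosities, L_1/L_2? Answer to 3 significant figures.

ΔM = M_1 − M_2 = -19.5
L_1/L_2 = 10^(−0.4 ΔM) = 10^7.800 = 6.310×10^7

L_1/L_2 ≈ 6.31×10^7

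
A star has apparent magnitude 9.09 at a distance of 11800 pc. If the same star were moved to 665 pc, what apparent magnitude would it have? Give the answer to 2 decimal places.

m ≈ 2.84

Flux ∝ 1/d², so Δm = 5 log₁₀(d₂/d₁) = 5 log₁₀(665/11800) = -6.245
m₂ = m₁ + Δm = 9.09 + (-6.245) = 2.845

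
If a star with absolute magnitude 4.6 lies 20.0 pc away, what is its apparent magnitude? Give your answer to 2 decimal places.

m ≈ 6.11

m = M + 5 log₁₀ d − 5 = 4.6 + 5·1.3010 − 5 = 6.105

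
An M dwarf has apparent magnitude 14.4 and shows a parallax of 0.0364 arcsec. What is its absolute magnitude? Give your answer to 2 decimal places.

d = 1/p = 1/0.0364″ = 27.47 pc
5 log₁₀(d/10 pc) = 5 log₁₀(27.47) − 5 = 2.194
M = m − 5 log₁₀(d/10) = 14.4 − 2.194 = 12.206

M ≈ 12.21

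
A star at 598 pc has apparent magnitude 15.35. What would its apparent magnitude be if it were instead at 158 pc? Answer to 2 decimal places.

m ≈ 12.46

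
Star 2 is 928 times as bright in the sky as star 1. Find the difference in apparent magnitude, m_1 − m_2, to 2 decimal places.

m_1 − m_2 ≈ 7.42

Pogson: Δm = −2.5 log₁₀(ratio) = −2.5 log₁₀(928) = −2.5 × 2.9675 = -7.419
Star 2 is brighter so has the smaller magnitude: m_1 − m_2 is positive.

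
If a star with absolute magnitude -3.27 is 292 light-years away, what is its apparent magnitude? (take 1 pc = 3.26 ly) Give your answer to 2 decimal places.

m ≈ 1.49

d = 292 ly / 3.26 = 89.57 pc
m = M + 5 log₁₀ d − 5 = -3.27 + 5·1.9522 − 5 = 1.491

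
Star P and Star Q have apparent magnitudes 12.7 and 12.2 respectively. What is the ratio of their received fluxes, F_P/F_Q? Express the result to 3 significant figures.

F_P/F_Q ≈ 0.631

Magnitude difference = 0.5
Flux ratio = 10^(−0.4 Δm) = 10^(−0.4 × 0.5) = 10^-0.200 = 0.6310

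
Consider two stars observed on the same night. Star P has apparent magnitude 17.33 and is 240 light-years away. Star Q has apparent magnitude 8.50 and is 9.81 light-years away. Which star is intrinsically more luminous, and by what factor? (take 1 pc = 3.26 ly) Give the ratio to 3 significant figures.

Star P: d = 240 ly / 3.26 = 73.62 pc
Star P: M = m − 5 log₁₀ d + 5 = 17.33 − 5·1.8670 + 5 = 12.995
Star Q: d = 9.81 ly / 3.26 = 3.009 pc
Star Q: M = m − 5 log₁₀ d + 5 = 8.50 − 5·0.4785 + 5 = 11.108
ΔM = M_P − M_Q = 12.995 − (11.108) = 1.887; smaller M is more luminous → Star Q.
L ratio = 10^(0.4 |ΔM|) = 10^0.755 = 5.687

Star Q is more luminous, by a factor of 5.69.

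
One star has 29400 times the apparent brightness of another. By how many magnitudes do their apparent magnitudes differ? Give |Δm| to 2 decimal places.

|Δm| ≈ 11.17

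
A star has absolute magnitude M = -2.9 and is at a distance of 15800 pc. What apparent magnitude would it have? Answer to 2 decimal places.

m = M + 5 log₁₀ d − 5 = -2.9 + 5·4.1987 − 5 = 13.093

m ≈ 13.09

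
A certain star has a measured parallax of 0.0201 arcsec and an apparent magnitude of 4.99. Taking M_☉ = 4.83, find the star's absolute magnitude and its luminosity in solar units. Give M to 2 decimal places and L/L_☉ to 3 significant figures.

d = 1/p = 1/0.0201″ = 49.75 pc
M = m − 5 log₁₀ d + 5 = 4.99 − 5·1.6968 + 5 = 1.506
M − M_☉ = 1.506 − 4.83 = -3.324
L/L_☉ = 10^(−0.4 × -3.324) = 21.36

M ≈ 1.51; L/L_☉ ≈ 21.4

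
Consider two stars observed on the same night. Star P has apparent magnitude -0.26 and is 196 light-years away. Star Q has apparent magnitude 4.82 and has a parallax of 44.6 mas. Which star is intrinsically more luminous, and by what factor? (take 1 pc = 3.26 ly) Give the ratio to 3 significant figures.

Star P is more luminous, by a factor of 774.

Star P: d = 196 ly / 3.26 = 60.12 pc
Star P: M = m − 5 log₁₀ d + 5 = -0.26 − 5·1.7790 + 5 = -4.155
Star Q: p = 44.6 mas = 0.0446″ → d = 1/p = 22.42 pc
Star Q: M = m − 5 log₁₀ d + 5 = 4.82 − 5·1.3507 + 5 = 3.067
ΔM = M_P − M_Q = -4.155 − (3.067) = -7.222; smaller M is more luminous → Star P.
L ratio = 10^(0.4 |ΔM|) = 10^2.889 = 774.0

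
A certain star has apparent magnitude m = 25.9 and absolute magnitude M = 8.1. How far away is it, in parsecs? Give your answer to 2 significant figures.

Distance modulus: m − M = 25.9 − (8.1) = 17.800
m − M = 5 log₁₀ d − 5
log₁₀ d = (m − M)/5 + 1 = 4.5600
d = 10^4.5600 = 36310 pc

d ≈ 36000 pc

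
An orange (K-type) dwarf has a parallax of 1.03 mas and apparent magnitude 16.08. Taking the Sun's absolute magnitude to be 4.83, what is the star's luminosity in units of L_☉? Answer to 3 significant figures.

L/L_☉ ≈ 0.298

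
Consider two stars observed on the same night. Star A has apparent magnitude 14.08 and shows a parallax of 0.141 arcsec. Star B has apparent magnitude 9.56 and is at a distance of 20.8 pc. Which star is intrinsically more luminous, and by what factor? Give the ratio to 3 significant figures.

Star A: d = 1/p = 1/0.141″ = 7.092 pc
Star A: M = m − 5 log₁₀ d + 5 = 14.08 − 5·0.8508 + 5 = 14.826
Star B: M = m − 5 log₁₀ d + 5 = 9.56 − 5·1.3181 + 5 = 7.970
ΔM = M_A − M_B = 14.826 − (7.970) = 6.856; smaller M is more luminous → Star B.
L ratio = 10^(0.4 |ΔM|) = 10^2.743 = 552.8

Star B is more luminous, by a factor of 553.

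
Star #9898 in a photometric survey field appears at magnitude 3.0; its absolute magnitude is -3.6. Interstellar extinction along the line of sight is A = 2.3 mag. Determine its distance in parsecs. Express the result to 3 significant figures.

d ≈ 72.4 pc

m − M = 5 log₁₀(d/10 pc) + A  ⇒  3.0 − (-3.6) − 2.3 = 5 log₁₀(d/10)
4.300 = 5 log₁₀(d/10)
log₁₀ d = (m − M − A)/5 + 1 = 1.8600
d = 10^1.8600 = 72.44 pc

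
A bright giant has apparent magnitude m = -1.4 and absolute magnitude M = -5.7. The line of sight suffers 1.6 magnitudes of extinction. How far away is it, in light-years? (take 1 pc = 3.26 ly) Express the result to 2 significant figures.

m − M = 5 log₁₀(d/10 pc) + A  ⇒  -1.4 − (-5.7) − 1.6 = 5 log₁₀(d/10)
2.700 = 5 log₁₀(d/10)
log₁₀ d = (m − M − A)/5 + 1 = 1.5400
d = 10^1.5400 = 34.67 pc
= 113.0 ly

d ≈ 110 ly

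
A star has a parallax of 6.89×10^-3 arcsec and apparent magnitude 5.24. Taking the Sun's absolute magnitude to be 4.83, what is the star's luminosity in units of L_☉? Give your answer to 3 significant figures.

d = 1/p = 1/6.89×10^-3″ = 145.1 pc
M = m − 5 log₁₀ d + 5 = 5.24 − 5·2.1618 + 5 = -0.569
M − M_☉ = -0.569 − 4.83 = -5.399
L/L_☉ = 10^(−0.4 × -5.399) = 144.4

L/L_☉ ≈ 144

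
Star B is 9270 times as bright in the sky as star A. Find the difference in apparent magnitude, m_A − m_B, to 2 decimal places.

m_A − m_B ≈ 9.92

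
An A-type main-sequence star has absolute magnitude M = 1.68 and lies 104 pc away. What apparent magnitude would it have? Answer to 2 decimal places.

m ≈ 6.77

m = M + 5 log₁₀ d − 5 = 1.68 + 5·2.0170 − 5 = 6.765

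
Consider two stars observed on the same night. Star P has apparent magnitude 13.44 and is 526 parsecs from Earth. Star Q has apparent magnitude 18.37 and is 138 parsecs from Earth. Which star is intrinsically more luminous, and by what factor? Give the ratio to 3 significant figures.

Star P: M = m − 5 log₁₀ d + 5 = 13.44 − 5·2.7210 + 5 = 4.835
Star Q: M = m − 5 log₁₀ d + 5 = 18.37 − 5·2.1399 + 5 = 12.671
ΔM = M_P − M_Q = 4.835 − (12.671) = -7.836; smaller M is more luminous → Star P.
L ratio = 10^(0.4 |ΔM|) = 10^3.134 = 1362

Star P is more luminous, by a factor of 1360.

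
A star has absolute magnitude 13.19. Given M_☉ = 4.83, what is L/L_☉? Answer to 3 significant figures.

M − M_☉ = 13.19 − 4.83 = 8.360
L/L_☉ = 10^(−0.4 (M − M_☉)) = 10^-3.344 = 4.529×10^-4

L/L_☉ ≈ 4.53×10^-4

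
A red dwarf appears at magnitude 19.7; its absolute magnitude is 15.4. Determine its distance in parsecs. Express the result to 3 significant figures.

d ≈ 72.4 pc

Distance modulus: m − M = 19.7 − (15.4) = 4.300
m − M = 5 log₁₀ d − 5
log₁₀ d = (m − M)/5 + 1 = 1.8600
d = 10^1.8600 = 72.44 pc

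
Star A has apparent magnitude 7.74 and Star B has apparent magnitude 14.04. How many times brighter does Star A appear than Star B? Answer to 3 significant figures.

331

Magnitude difference = -6.30
Flux ratio = 10^(−0.4 Δm) = 10^(−0.4 × -6.30) = 10^2.520 = 331.1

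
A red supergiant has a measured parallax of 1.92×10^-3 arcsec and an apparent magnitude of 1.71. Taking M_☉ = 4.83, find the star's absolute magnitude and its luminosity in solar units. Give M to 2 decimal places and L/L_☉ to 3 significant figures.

d = 1/p = 1/1.92×10^-3″ = 520.8 pc
M = m − 5 log₁₀ d + 5 = 1.71 − 5·2.7167 + 5 = -6.873
M − M_☉ = -6.873 − 4.83 = -11.703
L/L_☉ = 10^(−0.4 × -11.703) = 48020

M ≈ -6.87; L/L_☉ ≈ 48000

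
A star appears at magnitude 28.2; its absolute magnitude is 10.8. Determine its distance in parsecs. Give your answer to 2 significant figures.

d ≈ 30000 pc

μ = m − M = 17.400
m − M = 5 log₁₀ d − 5
log₁₀ d = (m − M)/5 + 1 = 4.4800
d = 10^4.4800 = 30200 pc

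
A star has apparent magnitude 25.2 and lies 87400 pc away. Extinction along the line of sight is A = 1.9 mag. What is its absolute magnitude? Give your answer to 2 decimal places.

M ≈ 3.59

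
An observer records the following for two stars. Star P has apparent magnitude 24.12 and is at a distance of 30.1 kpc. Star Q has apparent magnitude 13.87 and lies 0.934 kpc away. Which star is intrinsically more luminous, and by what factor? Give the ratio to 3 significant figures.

Star Q is more luminous, by a factor of 12.1.

Star P: d = 30.1 kpc = 30100 pc
Star P: M = m − 5 log₁₀ d + 5 = 24.12 − 5·4.4786 + 5 = 6.727
Star Q: d = 0.934 kpc = 934.0 pc
Star Q: M = m − 5 log₁₀ d + 5 = 13.87 − 5·2.9703 + 5 = 4.018
ΔM = M_P − M_Q = 6.727 − (4.018) = 2.709; smaller M is more luminous → Star Q.
L ratio = 10^(0.4 |ΔM|) = 10^1.084 = 12.12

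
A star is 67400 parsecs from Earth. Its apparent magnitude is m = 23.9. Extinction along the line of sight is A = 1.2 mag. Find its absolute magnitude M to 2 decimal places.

5 log₁₀(d/10 pc) = 5 log₁₀(67400) − 5 = 19.143
M = m − 5 log₁₀(d/10) − A = 23.9 − 19.143 − 1.2 = 3.557

M ≈ 3.56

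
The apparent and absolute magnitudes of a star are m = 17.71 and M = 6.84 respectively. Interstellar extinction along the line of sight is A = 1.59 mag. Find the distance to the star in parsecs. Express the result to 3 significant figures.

d ≈ 718 pc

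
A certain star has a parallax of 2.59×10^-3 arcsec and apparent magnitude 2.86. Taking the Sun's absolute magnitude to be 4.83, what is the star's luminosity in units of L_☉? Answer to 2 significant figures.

L/L_☉ ≈ 9100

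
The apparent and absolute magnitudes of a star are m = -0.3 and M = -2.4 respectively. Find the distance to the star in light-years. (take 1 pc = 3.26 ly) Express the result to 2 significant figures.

d ≈ 86 ly

Distance modulus: m − M = -0.3 − (-2.4) = 2.100
m − M = 5 log₁₀ d − 5
log₁₀ d = (m − M)/5 + 1 = 1.4200
d = 10^1.4200 = 26.30 pc
= 85.75 ly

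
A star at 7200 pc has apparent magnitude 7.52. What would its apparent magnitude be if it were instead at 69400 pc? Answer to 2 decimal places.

m ≈ 12.44

Flux ∝ 1/d², so Δm = 5 log₁₀(d₂/d₁) = 5 log₁₀(69400/7200) = 4.920
m₂ = m₁ + Δm = 7.52 + (4.920) = 12.440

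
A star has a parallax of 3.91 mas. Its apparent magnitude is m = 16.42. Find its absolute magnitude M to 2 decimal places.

p = 3.91 mas = 3.91×10^-3″ → d = 1/p = 255.8 pc
5 log₁₀(d/10 pc) = 5 log₁₀(255.8) − 5 = 7.039
M = m − 5 log₁₀(d/10) = 16.42 − 7.039 = 9.381

M ≈ 9.38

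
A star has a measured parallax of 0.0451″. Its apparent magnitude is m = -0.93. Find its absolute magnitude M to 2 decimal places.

d = 1/p = 1/0.0451″ = 22.17 pc
5 log₁₀(d/10 pc) = 5 log₁₀(22.17) − 5 = 1.729
M = m − 5 log₁₀(d/10) = -0.93 − 1.729 = -2.659

M ≈ -2.66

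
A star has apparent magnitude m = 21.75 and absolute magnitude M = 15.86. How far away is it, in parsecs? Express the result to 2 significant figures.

μ = m − M = 5.890
m − M = 5 log₁₀ d − 5
log₁₀ d = (m − M)/5 + 1 = 2.1780
d = 10^2.1780 = 150.7 pc

d ≈ 150 pc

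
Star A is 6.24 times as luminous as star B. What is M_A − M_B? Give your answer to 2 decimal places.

M_A − M_B ≈ -1.99

Pogson: ΔM = −2.5 log₁₀(ratio) = −2.5 log₁₀(6.24) = −2.5 × 0.7952 = -1.988
Star A is brighter, so it has the smaller magnitude: the difference is negative.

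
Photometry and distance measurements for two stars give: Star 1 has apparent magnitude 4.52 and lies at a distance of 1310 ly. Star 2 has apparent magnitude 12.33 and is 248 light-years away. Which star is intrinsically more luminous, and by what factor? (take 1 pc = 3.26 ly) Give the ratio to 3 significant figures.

Star 1 is more luminous, by a factor of 37100.

Star 1: d = 1310 ly / 3.26 = 401.8 pc
Star 1: M = m − 5 log₁₀ d + 5 = 4.52 − 5·2.6041 + 5 = -3.500
Star 2: d = 248 ly / 3.26 = 76.07 pc
Star 2: M = m − 5 log₁₀ d + 5 = 12.33 − 5·1.8812 + 5 = 7.924
ΔM = M_1 − M_2 = -3.500 − (7.924) = -11.424; smaller M is more luminous → Star 1.
L ratio = 10^(0.4 |ΔM|) = 10^4.570 = 37120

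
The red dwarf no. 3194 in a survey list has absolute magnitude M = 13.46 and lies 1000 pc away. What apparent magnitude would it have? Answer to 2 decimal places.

m ≈ 23.46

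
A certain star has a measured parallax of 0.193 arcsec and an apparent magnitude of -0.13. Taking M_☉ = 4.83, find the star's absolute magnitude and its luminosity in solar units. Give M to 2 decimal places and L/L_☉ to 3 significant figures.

M ≈ 1.30; L/L_☉ ≈ 25.9

d = 1/p = 1/0.193″ = 5.181 pc
M = m − 5 log₁₀ d + 5 = -0.13 − 5·0.7144 + 5 = 1.298
M − M_☉ = 1.298 − 4.83 = -3.532
L/L_☉ = 10^(−0.4 × -3.532) = 25.88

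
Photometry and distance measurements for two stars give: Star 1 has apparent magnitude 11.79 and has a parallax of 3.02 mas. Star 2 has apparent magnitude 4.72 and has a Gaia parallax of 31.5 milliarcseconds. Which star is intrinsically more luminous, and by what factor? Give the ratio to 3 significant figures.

Star 2 is more luminous, by a factor of 6.19.

Star 1: p = 3.02 mas = 3.02×10^-3″ → d = 1/p = 331.1 pc
Star 1: M = m − 5 log₁₀ d + 5 = 11.79 − 5·2.5200 + 5 = 4.190
Star 2: p = 31.5 mas = 0.0315″ → d = 1/p = 31.75 pc
Star 2: M = m − 5 log₁₀ d + 5 = 4.72 − 5·1.5017 + 5 = 2.212
ΔM = M_1 − M_2 = 4.190 − (2.212) = 1.978; smaller M is more luminous → Star 2.
L ratio = 10^(0.4 |ΔM|) = 10^0.791 = 6.186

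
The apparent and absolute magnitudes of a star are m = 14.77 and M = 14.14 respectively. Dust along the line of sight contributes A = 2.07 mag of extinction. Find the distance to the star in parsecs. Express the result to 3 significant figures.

m − M = 5 log₁₀(d/10 pc) + A  ⇒  14.77 − (14.14) − 2.07 = 5 log₁₀(d/10)
-1.440 = 5 log₁₀(d/10)
log₁₀ d = (m − M − A)/5 + 1 = 0.7120
d = 10^0.7120 = 5.152 pc

d ≈ 5.15 pc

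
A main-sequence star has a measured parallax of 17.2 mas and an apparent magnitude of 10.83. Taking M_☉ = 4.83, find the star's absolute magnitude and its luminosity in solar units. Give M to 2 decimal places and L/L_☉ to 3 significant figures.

d = 1/p = 1000/17.2 mas = 58.14 pc
M = m − 5 log₁₀ d + 5 = 10.83 − 5·1.7645 + 5 = 7.008
M − M_☉ = 7.008 − 4.83 = 2.178
L/L_☉ = 10^(−0.4 × 2.178) = 0.1346

M ≈ 7.01; L/L_☉ ≈ 0.135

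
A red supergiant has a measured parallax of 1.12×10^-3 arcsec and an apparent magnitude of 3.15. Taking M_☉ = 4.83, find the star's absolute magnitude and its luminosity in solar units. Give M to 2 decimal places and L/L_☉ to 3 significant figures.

d = 1/p = 1/1.12×10^-3″ = 892.9 pc
M = m − 5 log₁₀ d + 5 = 3.15 − 5·2.9508 + 5 = -6.604
M − M_☉ = -6.604 − 4.83 = -11.434
L/L_☉ = 10^(−0.4 × -11.434) = 37460

M ≈ -6.60; L/L_☉ ≈ 37500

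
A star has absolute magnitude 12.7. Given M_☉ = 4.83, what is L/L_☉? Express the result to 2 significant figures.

L/L_☉ ≈ 7.1×10^-4

M − M_☉ = 12.7 − 4.83 = 7.870
L/L_☉ = 10^(−0.4 (M − M_☉)) = 10^-3.148 = 7.112×10^-4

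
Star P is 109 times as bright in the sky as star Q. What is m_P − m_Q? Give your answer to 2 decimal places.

Pogson: Δm = −2.5 log₁₀(ratio) = −2.5 log₁₀(109) = −2.5 × 2.0374 = -5.094
Star P is brighter, so it has the smaller magnitude: the difference is negative.

m_P − m_Q ≈ -5.09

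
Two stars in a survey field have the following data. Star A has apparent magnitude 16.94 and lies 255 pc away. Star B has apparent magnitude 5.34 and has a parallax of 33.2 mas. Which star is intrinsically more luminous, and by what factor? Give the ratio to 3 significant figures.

Star A: M = m − 5 log₁₀ d + 5 = 16.94 − 5·2.4065 + 5 = 9.907
Star B: p = 33.2 mas = 0.0332″ → d = 1/p = 30.12 pc
Star B: M = m − 5 log₁₀ d + 5 = 5.34 − 5·1.4789 + 5 = 2.946
ΔM = M_A − M_B = 9.907 − (2.946) = 6.962; smaller M is more luminous → Star B.
L ratio = 10^(0.4 |ΔM|) = 10^2.785 = 609.0

Star B is more luminous, by a factor of 609.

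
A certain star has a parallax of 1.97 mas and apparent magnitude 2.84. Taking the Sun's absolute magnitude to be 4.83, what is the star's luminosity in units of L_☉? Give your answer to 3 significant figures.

L/L_☉ ≈ 16100

d = 1/p = 1000/1.97 mas = 507.6 pc
M = m − 5 log₁₀ d + 5 = 2.84 − 5·2.7055 + 5 = -5.688
M − M_☉ = -5.688 − 4.83 = -10.518
L/L_☉ = 10^(−0.4 × -10.518) = 16110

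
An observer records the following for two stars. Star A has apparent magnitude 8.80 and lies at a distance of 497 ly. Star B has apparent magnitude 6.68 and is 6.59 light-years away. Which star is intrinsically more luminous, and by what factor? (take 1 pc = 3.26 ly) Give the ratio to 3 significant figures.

Star A is more luminous, by a factor of 807.

Star A: d = 497 ly / 3.26 = 152.5 pc
Star A: M = m − 5 log₁₀ d + 5 = 8.80 − 5·2.1831 + 5 = 2.884
Star B: d = 6.59 ly / 3.26 = 2.021 pc
Star B: M = m − 5 log₁₀ d + 5 = 6.68 − 5·0.3057 + 5 = 10.152
ΔM = M_A − M_B = 2.884 − (10.152) = -7.267; smaller M is more luminous → Star A.
L ratio = 10^(0.4 |ΔM|) = 10^2.907 = 807.1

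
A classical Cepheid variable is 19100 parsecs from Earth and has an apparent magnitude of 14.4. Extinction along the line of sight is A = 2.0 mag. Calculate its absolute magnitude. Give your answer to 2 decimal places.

M ≈ -4.01

5 log₁₀(d/10 pc) = 5 log₁₀(19100) − 5 = 16.405
M = m − 5 log₁₀(d/10) − A = 14.4 − 16.405 − 2.0 = -4.005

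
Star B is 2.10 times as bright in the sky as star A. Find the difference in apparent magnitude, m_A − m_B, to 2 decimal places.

m_A − m_B ≈ 0.81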